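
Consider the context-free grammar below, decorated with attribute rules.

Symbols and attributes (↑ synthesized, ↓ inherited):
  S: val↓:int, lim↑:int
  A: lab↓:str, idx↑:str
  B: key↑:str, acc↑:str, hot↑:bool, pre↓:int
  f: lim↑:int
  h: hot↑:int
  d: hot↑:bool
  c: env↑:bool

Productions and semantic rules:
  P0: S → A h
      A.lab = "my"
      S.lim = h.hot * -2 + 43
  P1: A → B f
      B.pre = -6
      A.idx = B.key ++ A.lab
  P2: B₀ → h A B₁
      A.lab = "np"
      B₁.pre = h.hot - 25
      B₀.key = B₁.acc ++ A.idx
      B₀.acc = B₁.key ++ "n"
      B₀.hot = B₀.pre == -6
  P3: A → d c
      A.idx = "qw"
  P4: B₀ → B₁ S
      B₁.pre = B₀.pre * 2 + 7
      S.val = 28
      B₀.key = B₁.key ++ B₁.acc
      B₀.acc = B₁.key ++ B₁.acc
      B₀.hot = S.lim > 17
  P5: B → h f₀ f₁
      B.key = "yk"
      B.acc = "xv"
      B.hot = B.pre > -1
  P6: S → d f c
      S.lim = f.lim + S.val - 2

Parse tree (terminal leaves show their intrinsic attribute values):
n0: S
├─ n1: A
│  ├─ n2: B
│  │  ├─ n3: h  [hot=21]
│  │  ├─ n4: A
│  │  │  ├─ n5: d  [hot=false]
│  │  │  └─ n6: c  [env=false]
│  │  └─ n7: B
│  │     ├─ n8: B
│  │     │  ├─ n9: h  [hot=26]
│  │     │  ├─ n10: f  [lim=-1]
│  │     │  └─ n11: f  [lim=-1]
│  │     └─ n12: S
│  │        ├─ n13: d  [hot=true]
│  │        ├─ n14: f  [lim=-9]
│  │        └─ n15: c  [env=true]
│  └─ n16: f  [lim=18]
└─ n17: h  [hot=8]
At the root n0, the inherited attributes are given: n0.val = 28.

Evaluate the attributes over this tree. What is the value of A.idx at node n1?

1. n0.val = 28  [given at root]
2. n1.lab = "my"  ["my"]
3. n2.pre = -6  [-6]
4. n3.hot = 21  [terminal]
5. n4.lab = "np"  ["np"]
6. n5.hot = false  [terminal]
7. n6.env = false  [terminal]
8. n4.idx = "qw"  ["qw"]
9. n7.pre = -4  [h.hot - 25]
10. n8.pre = -1  [B₀.pre * 2 + 7]
11. n9.hot = 26  [terminal]
12. n10.lim = -1  [terminal]
13. n11.lim = -1  [terminal]
14. n8.key = "yk"  ["yk"]
15. n8.acc = "xv"  ["xv"]
16. n8.hot = false  [B.pre > -1]
17. n12.val = 28  [28]
18. n13.hot = true  [terminal]
19. n14.lim = -9  [terminal]
20. n15.env = true  [terminal]
21. n12.lim = 17  [f.lim + S.val - 2]
22. n7.key = "ykxv"  [B₁.key ++ B₁.acc]
23. n7.acc = "ykxv"  [B₁.key ++ B₁.acc]
24. n7.hot = false  [S.lim > 17]
25. n2.key = "ykxvqw"  [B₁.acc ++ A.idx]
26. n2.acc = "ykxvn"  [B₁.key ++ "n"]
27. n2.hot = true  [B₀.pre == -6]
28. n16.lim = 18  [terminal]
29. n1.idx = "ykxvqwmy"  [B.key ++ A.lab]
30. n17.hot = 8  [terminal]
31. n0.lim = 27  [h.hot * -2 + 43]

"ykxvqwmy"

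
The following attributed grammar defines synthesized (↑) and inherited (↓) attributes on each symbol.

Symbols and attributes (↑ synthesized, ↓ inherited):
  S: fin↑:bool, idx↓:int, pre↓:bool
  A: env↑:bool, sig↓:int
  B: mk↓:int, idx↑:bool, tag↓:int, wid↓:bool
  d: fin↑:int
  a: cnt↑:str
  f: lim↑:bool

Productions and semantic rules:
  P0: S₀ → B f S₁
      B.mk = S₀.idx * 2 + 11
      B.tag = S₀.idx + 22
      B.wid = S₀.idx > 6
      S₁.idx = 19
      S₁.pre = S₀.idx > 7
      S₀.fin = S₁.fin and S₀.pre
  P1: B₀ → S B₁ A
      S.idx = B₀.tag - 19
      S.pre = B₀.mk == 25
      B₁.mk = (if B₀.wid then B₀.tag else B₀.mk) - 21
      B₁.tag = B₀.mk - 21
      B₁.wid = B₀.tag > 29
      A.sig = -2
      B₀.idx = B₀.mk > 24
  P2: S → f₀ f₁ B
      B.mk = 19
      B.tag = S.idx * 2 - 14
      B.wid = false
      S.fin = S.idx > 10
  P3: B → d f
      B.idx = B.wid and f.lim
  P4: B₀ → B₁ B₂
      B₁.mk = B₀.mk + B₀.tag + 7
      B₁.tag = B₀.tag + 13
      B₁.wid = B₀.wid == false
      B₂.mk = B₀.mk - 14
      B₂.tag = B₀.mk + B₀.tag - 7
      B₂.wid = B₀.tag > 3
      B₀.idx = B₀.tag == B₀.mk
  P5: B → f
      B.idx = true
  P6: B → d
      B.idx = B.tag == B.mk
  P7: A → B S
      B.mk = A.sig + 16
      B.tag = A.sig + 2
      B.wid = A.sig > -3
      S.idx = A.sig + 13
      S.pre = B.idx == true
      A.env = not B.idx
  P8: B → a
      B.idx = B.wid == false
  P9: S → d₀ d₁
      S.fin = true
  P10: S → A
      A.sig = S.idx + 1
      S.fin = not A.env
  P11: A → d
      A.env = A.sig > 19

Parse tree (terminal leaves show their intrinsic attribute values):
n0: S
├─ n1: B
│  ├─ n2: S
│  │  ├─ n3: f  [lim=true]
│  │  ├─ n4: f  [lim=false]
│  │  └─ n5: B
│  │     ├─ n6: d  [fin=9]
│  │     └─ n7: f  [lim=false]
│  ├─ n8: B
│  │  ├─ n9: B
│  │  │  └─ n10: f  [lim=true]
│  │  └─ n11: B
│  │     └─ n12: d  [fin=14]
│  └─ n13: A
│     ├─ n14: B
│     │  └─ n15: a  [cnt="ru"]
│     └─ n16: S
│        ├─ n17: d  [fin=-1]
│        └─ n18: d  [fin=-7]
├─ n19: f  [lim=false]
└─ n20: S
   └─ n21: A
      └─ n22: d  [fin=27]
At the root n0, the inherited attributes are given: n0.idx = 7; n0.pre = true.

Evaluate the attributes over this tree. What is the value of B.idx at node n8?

false

1. n0.idx = 7  [given at root]
2. n0.pre = true  [given at root]
3. n1.mk = 25  [S₀.idx * 2 + 11]
4. n1.tag = 29  [S₀.idx + 22]
5. n1.wid = true  [S₀.idx > 6]
6. n2.idx = 10  [B₀.tag - 19]
7. n2.pre = true  [B₀.mk == 25]
8. n3.lim = true  [terminal]
9. n4.lim = false  [terminal]
10. n5.mk = 19  [19]
11. n5.tag = 6  [S.idx * 2 - 14]
12. n5.wid = false  [false]
13. n6.fin = 9  [terminal]
14. n7.lim = false  [terminal]
15. n5.idx = false  [B.wid and f.lim]
16. n2.fin = false  [S.idx > 10]
17. n8.mk = 8  [(if B₀.wid then B₀.tag else B₀.mk) - 21]
18. n8.tag = 4  [B₀.mk - 21]
19. n8.wid = false  [B₀.tag > 29]
20. n9.mk = 19  [B₀.mk + B₀.tag + 7]
21. n9.tag = 17  [B₀.tag + 13]
22. n9.wid = true  [B₀.wid == false]
23. n10.lim = true  [terminal]
24. n9.idx = true  [true]
25. n11.mk = -6  [B₀.mk - 14]
26. n11.tag = 5  [B₀.mk + B₀.tag - 7]
27. n11.wid = true  [B₀.tag > 3]
28. n12.fin = 14  [terminal]
29. n11.idx = false  [B.tag == B.mk]
30. n8.idx = false  [B₀.tag == B₀.mk]
31. n13.sig = -2  [-2]
32. n14.mk = 14  [A.sig + 16]
33. n14.tag = 0  [A.sig + 2]
34. n14.wid = true  [A.sig > -3]
35. n15.cnt = "ru"  [terminal]
36. n14.idx = false  [B.wid == false]
37. n16.idx = 11  [A.sig + 13]
38. n16.pre = false  [B.idx == true]
39. n17.fin = -1  [terminal]
40. n18.fin = -7  [terminal]
41. n16.fin = true  [true]
42. n13.env = true  [not B.idx]
43. n1.idx = true  [B₀.mk > 24]
44. n19.lim = false  [terminal]
45. n20.idx = 19  [19]
46. n20.pre = false  [S₀.idx > 7]
47. n21.sig = 20  [S.idx + 1]
48. n22.fin = 27  [terminal]
49. n21.env = true  [A.sig > 19]
50. n20.fin = false  [not A.env]
51. n0.fin = false  [S₁.fin and S₀.pre]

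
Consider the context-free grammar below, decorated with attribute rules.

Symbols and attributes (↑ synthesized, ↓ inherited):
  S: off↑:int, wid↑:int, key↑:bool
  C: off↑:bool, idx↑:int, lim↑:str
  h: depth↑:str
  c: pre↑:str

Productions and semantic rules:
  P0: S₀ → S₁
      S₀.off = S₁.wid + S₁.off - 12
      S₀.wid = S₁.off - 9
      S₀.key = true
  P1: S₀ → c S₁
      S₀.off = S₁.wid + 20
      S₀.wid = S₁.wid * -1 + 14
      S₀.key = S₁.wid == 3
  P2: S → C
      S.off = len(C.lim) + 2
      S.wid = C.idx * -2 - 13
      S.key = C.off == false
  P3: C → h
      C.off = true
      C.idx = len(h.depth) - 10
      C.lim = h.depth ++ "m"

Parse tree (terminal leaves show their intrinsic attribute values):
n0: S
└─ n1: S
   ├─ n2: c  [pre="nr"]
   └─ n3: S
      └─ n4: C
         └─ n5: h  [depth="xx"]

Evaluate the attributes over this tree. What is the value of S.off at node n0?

22

1. n2.pre = "nr"  [terminal]
2. n5.depth = "xx"  [terminal]
3. n4.off = true  [true]
4. n4.idx = -8  [len(h.depth) - 10]
5. n4.lim = "xxm"  [h.depth ++ "m"]
6. n3.off = 5  [len(C.lim) + 2]
7. n3.wid = 3  [C.idx * -2 - 13]
8. n3.key = false  [C.off == false]
9. n1.off = 23  [S₁.wid + 20]
10. n1.wid = 11  [S₁.wid * -1 + 14]
11. n1.key = true  [S₁.wid == 3]
12. n0.off = 22  [S₁.wid + S₁.off - 12]
13. n0.wid = 14  [S₁.off - 9]
14. n0.key = true  [true]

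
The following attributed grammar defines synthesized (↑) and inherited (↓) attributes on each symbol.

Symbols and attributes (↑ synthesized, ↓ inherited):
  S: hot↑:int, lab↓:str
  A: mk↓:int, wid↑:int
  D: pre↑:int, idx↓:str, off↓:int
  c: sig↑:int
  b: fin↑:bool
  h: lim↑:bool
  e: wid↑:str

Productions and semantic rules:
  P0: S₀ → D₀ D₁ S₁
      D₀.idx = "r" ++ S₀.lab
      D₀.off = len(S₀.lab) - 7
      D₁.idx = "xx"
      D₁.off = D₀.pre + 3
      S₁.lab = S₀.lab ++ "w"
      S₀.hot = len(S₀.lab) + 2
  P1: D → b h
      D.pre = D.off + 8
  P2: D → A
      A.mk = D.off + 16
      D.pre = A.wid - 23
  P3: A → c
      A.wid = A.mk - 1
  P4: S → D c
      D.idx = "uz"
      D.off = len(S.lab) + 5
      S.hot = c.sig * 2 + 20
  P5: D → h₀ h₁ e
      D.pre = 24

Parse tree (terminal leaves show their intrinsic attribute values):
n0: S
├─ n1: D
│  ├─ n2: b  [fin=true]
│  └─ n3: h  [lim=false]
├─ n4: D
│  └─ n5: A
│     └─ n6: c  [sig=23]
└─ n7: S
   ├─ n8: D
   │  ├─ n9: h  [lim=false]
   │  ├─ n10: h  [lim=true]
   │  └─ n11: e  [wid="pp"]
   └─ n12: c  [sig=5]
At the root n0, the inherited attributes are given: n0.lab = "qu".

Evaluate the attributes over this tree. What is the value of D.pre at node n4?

1. n0.lab = "qu"  [given at root]
2. n1.idx = "rqu"  ["r" ++ S₀.lab]
3. n1.off = -5  [len(S₀.lab) - 7]
4. n2.fin = true  [terminal]
5. n3.lim = false  [terminal]
6. n1.pre = 3  [D.off + 8]
7. n4.idx = "xx"  ["xx"]
8. n4.off = 6  [D₀.pre + 3]
9. n5.mk = 22  [D.off + 16]
10. n6.sig = 23  [terminal]
11. n5.wid = 21  [A.mk - 1]
12. n4.pre = -2  [A.wid - 23]
13. n7.lab = "quw"  [S₀.lab ++ "w"]
14. n8.idx = "uz"  ["uz"]
15. n8.off = 8  [len(S.lab) + 5]
16. n9.lim = false  [terminal]
17. n10.lim = true  [terminal]
18. n11.wid = "pp"  [terminal]
19. n8.pre = 24  [24]
20. n12.sig = 5  [terminal]
21. n7.hot = 30  [c.sig * 2 + 20]
22. n0.hot = 4  [len(S₀.lab) + 2]

-2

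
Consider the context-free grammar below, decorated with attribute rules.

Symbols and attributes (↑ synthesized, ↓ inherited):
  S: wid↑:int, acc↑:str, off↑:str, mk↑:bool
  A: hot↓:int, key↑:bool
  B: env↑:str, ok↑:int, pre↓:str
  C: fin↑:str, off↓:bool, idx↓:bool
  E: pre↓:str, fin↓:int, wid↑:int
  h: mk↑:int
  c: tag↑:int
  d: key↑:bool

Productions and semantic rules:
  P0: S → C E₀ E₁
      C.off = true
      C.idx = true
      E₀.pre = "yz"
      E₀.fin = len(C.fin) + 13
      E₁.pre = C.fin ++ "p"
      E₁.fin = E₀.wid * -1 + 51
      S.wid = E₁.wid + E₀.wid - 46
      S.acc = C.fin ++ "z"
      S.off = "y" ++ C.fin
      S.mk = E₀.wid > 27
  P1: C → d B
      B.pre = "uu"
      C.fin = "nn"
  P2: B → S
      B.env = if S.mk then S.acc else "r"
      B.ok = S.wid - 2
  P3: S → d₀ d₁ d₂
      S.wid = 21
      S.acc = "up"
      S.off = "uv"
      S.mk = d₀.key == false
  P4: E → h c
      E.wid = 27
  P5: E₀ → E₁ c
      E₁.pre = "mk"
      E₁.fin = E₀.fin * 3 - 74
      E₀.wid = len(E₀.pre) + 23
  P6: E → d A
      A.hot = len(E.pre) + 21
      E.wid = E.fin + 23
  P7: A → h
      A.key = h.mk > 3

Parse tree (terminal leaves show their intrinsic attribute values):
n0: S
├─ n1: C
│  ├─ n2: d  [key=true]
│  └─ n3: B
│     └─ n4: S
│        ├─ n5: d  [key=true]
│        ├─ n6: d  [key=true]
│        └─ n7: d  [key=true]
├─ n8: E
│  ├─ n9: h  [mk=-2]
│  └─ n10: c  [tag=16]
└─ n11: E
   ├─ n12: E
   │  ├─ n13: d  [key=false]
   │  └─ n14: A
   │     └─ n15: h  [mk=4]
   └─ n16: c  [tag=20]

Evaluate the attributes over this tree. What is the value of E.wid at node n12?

1. n1.off = true  [true]
2. n1.idx = true  [true]
3. n2.key = true  [terminal]
4. n3.pre = "uu"  ["uu"]
5. n5.key = true  [terminal]
6. n6.key = true  [terminal]
7. n7.key = true  [terminal]
8. n4.wid = 21  [21]
9. n4.acc = "up"  ["up"]
10. n4.off = "uv"  ["uv"]
11. n4.mk = false  [d₀.key == false]
12. n3.env = "r"  [if S.mk then S.acc else "r"]
13. n3.ok = 19  [S.wid - 2]
14. n1.fin = "nn"  ["nn"]
15. n8.pre = "yz"  ["yz"]
16. n8.fin = 15  [len(C.fin) + 13]
17. n9.mk = -2  [terminal]
18. n10.tag = 16  [terminal]
19. n8.wid = 27  [27]
20. n11.pre = "nnp"  [C.fin ++ "p"]
21. n11.fin = 24  [E₀.wid * -1 + 51]
22. n12.pre = "mk"  ["mk"]
23. n12.fin = -2  [E₀.fin * 3 - 74]
24. n13.key = false  [terminal]
25. n14.hot = 23  [len(E.pre) + 21]
26. n15.mk = 4  [terminal]
27. n14.key = true  [h.mk > 3]
28. n12.wid = 21  [E.fin + 23]
29. n16.tag = 20  [terminal]
30. n11.wid = 26  [len(E₀.pre) + 23]
31. n0.wid = 7  [E₁.wid + E₀.wid - 46]
32. n0.acc = "nnz"  [C.fin ++ "z"]
33. n0.off = "ynn"  ["y" ++ C.fin]
34. n0.mk = false  [E₀.wid > 27]

21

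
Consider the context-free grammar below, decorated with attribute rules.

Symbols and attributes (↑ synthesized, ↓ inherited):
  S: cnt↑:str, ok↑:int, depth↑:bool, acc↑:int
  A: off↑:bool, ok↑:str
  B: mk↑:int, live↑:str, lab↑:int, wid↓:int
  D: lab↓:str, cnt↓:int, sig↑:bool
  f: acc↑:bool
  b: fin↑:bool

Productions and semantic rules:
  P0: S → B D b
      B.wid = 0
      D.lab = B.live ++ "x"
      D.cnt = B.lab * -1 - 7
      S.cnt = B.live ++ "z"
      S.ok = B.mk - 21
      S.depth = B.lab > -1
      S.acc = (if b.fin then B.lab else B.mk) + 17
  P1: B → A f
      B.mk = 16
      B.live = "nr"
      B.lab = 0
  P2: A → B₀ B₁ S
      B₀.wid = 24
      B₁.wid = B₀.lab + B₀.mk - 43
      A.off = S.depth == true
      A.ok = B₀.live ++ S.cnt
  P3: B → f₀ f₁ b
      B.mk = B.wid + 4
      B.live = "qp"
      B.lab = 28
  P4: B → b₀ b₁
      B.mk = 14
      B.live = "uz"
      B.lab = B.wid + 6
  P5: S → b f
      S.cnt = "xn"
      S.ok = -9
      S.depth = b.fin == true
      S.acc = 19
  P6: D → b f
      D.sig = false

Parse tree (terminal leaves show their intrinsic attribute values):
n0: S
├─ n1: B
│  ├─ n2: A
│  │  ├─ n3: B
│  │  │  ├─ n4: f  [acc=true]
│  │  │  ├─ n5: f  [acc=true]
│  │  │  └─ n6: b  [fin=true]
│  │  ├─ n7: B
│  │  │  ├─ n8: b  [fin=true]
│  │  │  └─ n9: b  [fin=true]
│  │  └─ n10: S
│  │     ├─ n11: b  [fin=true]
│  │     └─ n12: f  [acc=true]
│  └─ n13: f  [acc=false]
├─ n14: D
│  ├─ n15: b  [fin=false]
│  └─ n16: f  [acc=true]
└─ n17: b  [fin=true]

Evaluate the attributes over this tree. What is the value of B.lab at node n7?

1. n1.wid = 0  [0]
2. n3.wid = 24  [24]
3. n4.acc = true  [terminal]
4. n5.acc = true  [terminal]
5. n6.fin = true  [terminal]
6. n3.mk = 28  [B.wid + 4]
7. n3.live = "qp"  ["qp"]
8. n3.lab = 28  [28]
9. n7.wid = 13  [B₀.lab + B₀.mk - 43]
10. n8.fin = true  [terminal]
11. n9.fin = true  [terminal]
12. n7.mk = 14  [14]
13. n7.live = "uz"  ["uz"]
14. n7.lab = 19  [B.wid + 6]
15. n11.fin = true  [terminal]
16. n12.acc = true  [terminal]
17. n10.cnt = "xn"  ["xn"]
18. n10.ok = -9  [-9]
19. n10.depth = true  [b.fin == true]
20. n10.acc = 19  [19]
21. n2.off = true  [S.depth == true]
22. n2.ok = "qpxn"  [B₀.live ++ S.cnt]
23. n13.acc = false  [terminal]
24. n1.mk = 16  [16]
25. n1.live = "nr"  ["nr"]
26. n1.lab = 0  [0]
27. n14.lab = "nrx"  [B.live ++ "x"]
28. n14.cnt = -7  [B.lab * -1 - 7]
29. n15.fin = false  [terminal]
30. n16.acc = true  [terminal]
31. n14.sig = false  [false]
32. n17.fin = true  [terminal]
33. n0.cnt = "nrz"  [B.live ++ "z"]
34. n0.ok = -5  [B.mk - 21]
35. n0.depth = true  [B.lab > -1]
36. n0.acc = 17  [(if b.fin then B.lab else B.mk) + 17]

19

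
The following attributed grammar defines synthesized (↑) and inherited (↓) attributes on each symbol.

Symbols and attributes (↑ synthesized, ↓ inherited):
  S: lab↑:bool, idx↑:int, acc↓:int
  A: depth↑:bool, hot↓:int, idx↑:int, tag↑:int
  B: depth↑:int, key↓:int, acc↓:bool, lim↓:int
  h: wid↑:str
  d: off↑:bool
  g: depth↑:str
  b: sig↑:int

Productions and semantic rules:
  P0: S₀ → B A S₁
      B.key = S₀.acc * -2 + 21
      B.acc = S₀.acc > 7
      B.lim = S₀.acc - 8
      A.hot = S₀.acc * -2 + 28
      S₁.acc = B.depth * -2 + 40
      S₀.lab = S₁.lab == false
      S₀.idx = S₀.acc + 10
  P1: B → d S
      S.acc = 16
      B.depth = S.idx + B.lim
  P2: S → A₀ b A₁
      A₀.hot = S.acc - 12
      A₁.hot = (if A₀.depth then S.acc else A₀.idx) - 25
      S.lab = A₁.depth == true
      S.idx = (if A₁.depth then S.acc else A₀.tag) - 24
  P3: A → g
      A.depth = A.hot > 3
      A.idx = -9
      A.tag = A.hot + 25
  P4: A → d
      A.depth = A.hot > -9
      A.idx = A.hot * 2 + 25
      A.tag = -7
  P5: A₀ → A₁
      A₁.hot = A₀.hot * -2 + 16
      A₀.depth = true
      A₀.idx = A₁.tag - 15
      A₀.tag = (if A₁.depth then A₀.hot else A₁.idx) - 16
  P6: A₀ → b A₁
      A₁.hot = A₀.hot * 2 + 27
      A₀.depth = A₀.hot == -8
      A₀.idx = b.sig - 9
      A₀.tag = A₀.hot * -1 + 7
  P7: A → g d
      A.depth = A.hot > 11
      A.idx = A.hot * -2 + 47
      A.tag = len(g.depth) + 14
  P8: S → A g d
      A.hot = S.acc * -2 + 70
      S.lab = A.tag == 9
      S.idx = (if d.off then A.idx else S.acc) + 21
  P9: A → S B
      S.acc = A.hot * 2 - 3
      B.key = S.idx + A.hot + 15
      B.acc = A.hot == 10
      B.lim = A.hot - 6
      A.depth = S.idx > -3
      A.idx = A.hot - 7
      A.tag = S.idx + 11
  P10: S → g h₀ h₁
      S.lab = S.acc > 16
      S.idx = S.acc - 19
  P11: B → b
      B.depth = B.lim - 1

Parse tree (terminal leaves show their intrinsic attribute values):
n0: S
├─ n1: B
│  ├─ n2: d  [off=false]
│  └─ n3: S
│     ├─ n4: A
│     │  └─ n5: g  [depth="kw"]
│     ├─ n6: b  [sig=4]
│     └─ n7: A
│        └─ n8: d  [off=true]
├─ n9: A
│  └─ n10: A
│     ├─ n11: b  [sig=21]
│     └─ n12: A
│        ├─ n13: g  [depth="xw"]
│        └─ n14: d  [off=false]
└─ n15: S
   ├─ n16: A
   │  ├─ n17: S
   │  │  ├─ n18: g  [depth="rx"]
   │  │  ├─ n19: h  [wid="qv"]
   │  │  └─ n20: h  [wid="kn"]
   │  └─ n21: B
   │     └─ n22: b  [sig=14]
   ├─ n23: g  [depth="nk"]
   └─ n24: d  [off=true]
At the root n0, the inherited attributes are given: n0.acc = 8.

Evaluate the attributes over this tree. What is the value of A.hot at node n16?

1. n0.acc = 8  [given at root]
2. n1.key = 5  [S₀.acc * -2 + 21]
3. n1.acc = true  [S₀.acc > 7]
4. n1.lim = 0  [S₀.acc - 8]
5. n2.off = false  [terminal]
6. n3.acc = 16  [16]
7. n4.hot = 4  [S.acc - 12]
8. n5.depth = "kw"  [terminal]
9. n4.depth = true  [A.hot > 3]
10. n4.idx = -9  [-9]
11. n4.tag = 29  [A.hot + 25]
12. n6.sig = 4  [terminal]
13. n7.hot = -9  [(if A₀.depth then S.acc else A₀.idx) - 25]
14. n8.off = true  [terminal]
15. n7.depth = false  [A.hot > -9]
16. n7.idx = 7  [A.hot * 2 + 25]
17. n7.tag = -7  [-7]
18. n3.lab = false  [A₁.depth == true]
19. n3.idx = 5  [(if A₁.depth then S.acc else A₀.tag) - 24]
20. n1.depth = 5  [S.idx + B.lim]
21. n9.hot = 12  [S₀.acc * -2 + 28]
22. n10.hot = -8  [A₀.hot * -2 + 16]
23. n11.sig = 21  [terminal]
24. n12.hot = 11  [A₀.hot * 2 + 27]
25. n13.depth = "xw"  [terminal]
26. n14.off = false  [terminal]
27. n12.depth = false  [A.hot > 11]
28. n12.idx = 25  [A.hot * -2 + 47]
29. n12.tag = 16  [len(g.depth) + 14]
30. n10.depth = true  [A₀.hot == -8]
31. n10.idx = 12  [b.sig - 9]
32. n10.tag = 15  [A₀.hot * -1 + 7]
33. n9.depth = true  [true]
34. n9.idx = 0  [A₁.tag - 15]
35. n9.tag = -4  [(if A₁.depth then A₀.hot else A₁.idx) - 16]
36. n15.acc = 30  [B.depth * -2 + 40]
37. n16.hot = 10  [S.acc * -2 + 70]
38. n17.acc = 17  [A.hot * 2 - 3]
39. n18.depth = "rx"  [terminal]
40. n19.wid = "qv"  [terminal]
41. n20.wid = "kn"  [terminal]
42. n17.lab = true  [S.acc > 16]
43. n17.idx = -2  [S.acc - 19]
44. n21.key = 23  [S.idx + A.hot + 15]
45. n21.acc = true  [A.hot == 10]
46. n21.lim = 4  [A.hot - 6]
47. n22.sig = 14  [terminal]
48. n21.depth = 3  [B.lim - 1]
49. n16.depth = true  [S.idx > -3]
50. n16.idx = 3  [A.hot - 7]
51. n16.tag = 9  [S.idx + 11]
52. n23.depth = "nk"  [terminal]
53. n24.off = true  [terminal]
54. n15.lab = true  [A.tag == 9]
55. n15.idx = 24  [(if d.off then A.idx else S.acc) + 21]
56. n0.lab = false  [S₁.lab == false]
57. n0.idx = 18  [S₀.acc + 10]

10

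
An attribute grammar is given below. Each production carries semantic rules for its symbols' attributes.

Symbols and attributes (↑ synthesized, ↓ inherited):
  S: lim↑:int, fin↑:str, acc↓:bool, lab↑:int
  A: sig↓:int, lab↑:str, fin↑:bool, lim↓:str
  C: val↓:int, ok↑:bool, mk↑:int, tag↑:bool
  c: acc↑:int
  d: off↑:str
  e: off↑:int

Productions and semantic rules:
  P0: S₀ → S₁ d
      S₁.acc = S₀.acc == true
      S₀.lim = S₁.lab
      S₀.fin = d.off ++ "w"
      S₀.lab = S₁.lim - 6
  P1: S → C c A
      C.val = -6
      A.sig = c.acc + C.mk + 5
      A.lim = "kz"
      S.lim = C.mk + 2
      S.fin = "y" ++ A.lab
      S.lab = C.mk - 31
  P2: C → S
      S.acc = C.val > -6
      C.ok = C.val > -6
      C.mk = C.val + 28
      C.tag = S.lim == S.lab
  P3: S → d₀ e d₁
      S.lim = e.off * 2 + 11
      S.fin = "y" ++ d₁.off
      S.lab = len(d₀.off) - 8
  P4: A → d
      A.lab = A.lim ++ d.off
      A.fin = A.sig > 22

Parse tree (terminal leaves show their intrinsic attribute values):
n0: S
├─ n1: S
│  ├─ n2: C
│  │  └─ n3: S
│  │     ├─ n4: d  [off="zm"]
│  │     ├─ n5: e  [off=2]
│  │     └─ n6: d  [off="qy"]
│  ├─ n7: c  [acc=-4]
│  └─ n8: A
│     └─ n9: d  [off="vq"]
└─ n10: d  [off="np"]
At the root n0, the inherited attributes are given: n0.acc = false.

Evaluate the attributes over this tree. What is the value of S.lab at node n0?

1. n0.acc = false  [given at root]
2. n1.acc = false  [S₀.acc == true]
3. n2.val = -6  [-6]
4. n3.acc = false  [C.val > -6]
5. n4.off = "zm"  [terminal]
6. n5.off = 2  [terminal]
7. n6.off = "qy"  [terminal]
8. n3.lim = 15  [e.off * 2 + 11]
9. n3.fin = "yqy"  ["y" ++ d₁.off]
10. n3.lab = -6  [len(d₀.off) - 8]
11. n2.ok = false  [C.val > -6]
12. n2.mk = 22  [C.val + 28]
13. n2.tag = false  [S.lim == S.lab]
14. n7.acc = -4  [terminal]
15. n8.sig = 23  [c.acc + C.mk + 5]
16. n8.lim = "kz"  ["kz"]
17. n9.off = "vq"  [terminal]
18. n8.lab = "kzvq"  [A.lim ++ d.off]
19. n8.fin = true  [A.sig > 22]
20. n1.lim = 24  [C.mk + 2]
21. n1.fin = "ykzvq"  ["y" ++ A.lab]
22. n1.lab = -9  [C.mk - 31]
23. n10.off = "np"  [terminal]
24. n0.lim = -9  [S₁.lab]
25. n0.fin = "npw"  [d.off ++ "w"]
26. n0.lab = 18  [S₁.lim - 6]

18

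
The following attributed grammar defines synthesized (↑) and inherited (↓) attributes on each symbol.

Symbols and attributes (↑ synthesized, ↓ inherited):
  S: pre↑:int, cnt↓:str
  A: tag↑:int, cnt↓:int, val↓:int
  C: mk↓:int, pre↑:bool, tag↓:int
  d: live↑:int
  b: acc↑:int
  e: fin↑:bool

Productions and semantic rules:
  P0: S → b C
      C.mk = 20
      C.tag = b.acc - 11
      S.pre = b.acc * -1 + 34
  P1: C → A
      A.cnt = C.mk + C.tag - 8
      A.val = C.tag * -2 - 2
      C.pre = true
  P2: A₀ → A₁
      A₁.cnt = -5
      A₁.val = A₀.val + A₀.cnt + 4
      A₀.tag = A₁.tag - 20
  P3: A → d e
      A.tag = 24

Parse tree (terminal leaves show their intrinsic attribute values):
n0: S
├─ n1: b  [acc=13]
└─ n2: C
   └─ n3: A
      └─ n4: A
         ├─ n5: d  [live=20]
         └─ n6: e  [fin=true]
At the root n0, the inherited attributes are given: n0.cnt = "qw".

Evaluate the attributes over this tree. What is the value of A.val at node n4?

12

1. n0.cnt = "qw"  [given at root]
2. n1.acc = 13  [terminal]
3. n2.mk = 20  [20]
4. n2.tag = 2  [b.acc - 11]
5. n3.cnt = 14  [C.mk + C.tag - 8]
6. n3.val = -6  [C.tag * -2 - 2]
7. n4.cnt = -5  [-5]
8. n4.val = 12  [A₀.val + A₀.cnt + 4]
9. n5.live = 20  [terminal]
10. n6.fin = true  [terminal]
11. n4.tag = 24  [24]
12. n3.tag = 4  [A₁.tag - 20]
13. n2.pre = true  [true]
14. n0.pre = 21  [b.acc * -1 + 34]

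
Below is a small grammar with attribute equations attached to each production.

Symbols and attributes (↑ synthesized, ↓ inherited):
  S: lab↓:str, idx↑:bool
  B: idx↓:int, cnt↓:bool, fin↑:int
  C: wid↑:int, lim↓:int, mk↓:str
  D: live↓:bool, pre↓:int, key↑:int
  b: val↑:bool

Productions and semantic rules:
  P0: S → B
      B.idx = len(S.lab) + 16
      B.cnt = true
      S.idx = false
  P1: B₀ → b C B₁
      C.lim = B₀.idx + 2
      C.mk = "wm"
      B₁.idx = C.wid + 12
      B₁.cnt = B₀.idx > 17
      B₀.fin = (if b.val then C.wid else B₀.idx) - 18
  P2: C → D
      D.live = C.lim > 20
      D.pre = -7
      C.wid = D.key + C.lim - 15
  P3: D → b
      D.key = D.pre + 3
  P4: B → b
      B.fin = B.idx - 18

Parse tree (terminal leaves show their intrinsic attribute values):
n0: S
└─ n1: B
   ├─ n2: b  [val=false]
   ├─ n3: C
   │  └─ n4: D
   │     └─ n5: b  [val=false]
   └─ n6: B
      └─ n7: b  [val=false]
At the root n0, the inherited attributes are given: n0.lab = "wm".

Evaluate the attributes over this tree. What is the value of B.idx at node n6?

1. n0.lab = "wm"  [given at root]
2. n1.idx = 18  [len(S.lab) + 16]
3. n1.cnt = true  [true]
4. n2.val = false  [terminal]
5. n3.lim = 20  [B₀.idx + 2]
6. n3.mk = "wm"  ["wm"]
7. n4.live = false  [C.lim > 20]
8. n4.pre = -7  [-7]
9. n5.val = false  [terminal]
10. n4.key = -4  [D.pre + 3]
11. n3.wid = 1  [D.key + C.lim - 15]
12. n6.idx = 13  [C.wid + 12]
13. n6.cnt = true  [B₀.idx > 17]
14. n7.val = false  [terminal]
15. n6.fin = -5  [B.idx - 18]
16. n1.fin = 0  [(if b.val then C.wid else B₀.idx) - 18]
17. n0.idx = false  [false]

13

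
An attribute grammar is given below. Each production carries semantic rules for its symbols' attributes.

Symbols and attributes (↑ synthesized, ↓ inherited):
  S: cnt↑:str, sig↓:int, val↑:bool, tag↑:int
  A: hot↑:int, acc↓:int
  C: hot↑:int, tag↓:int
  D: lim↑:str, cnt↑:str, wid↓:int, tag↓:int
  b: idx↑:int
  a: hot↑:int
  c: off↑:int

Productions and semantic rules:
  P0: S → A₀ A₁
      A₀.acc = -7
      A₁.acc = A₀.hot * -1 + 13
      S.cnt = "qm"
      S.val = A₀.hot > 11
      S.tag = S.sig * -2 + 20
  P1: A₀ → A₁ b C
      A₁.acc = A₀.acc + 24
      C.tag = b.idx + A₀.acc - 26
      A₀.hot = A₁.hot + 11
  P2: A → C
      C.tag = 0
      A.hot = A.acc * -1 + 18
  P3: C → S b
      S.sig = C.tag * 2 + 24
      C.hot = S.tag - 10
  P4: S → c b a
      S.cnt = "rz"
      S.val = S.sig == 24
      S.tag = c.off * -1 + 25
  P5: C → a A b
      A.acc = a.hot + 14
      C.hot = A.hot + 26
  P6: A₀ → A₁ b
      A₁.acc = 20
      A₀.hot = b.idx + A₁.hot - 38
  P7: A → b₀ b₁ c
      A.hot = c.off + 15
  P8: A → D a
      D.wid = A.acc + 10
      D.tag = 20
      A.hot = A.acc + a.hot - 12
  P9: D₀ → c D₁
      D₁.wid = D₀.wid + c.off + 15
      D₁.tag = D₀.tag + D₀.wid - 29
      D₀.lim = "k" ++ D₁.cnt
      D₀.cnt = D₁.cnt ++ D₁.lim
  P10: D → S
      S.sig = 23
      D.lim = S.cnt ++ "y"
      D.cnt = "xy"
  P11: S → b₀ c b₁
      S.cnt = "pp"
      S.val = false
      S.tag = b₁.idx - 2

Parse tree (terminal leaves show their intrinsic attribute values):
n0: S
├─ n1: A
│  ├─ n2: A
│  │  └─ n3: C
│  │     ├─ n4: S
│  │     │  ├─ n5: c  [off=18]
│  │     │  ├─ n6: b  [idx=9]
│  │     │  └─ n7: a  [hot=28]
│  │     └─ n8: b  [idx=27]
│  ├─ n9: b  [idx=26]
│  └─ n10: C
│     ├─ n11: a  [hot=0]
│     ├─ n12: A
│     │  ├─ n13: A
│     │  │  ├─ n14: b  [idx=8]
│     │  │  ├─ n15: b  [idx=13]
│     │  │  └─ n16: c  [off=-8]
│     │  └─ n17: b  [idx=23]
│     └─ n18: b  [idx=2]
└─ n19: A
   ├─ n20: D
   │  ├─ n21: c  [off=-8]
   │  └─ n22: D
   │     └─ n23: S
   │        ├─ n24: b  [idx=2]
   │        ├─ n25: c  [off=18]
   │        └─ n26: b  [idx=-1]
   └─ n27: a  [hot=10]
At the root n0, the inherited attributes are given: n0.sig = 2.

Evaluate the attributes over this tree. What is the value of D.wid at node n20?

1. n0.sig = 2  [given at root]
2. n1.acc = -7  [-7]
3. n2.acc = 17  [A₀.acc + 24]
4. n3.tag = 0  [0]
5. n4.sig = 24  [C.tag * 2 + 24]
6. n5.off = 18  [terminal]
7. n6.idx = 9  [terminal]
8. n7.hot = 28  [terminal]
9. n4.cnt = "rz"  ["rz"]
10. n4.val = true  [S.sig == 24]
11. n4.tag = 7  [c.off * -1 + 25]
12. n8.idx = 27  [terminal]
13. n3.hot = -3  [S.tag - 10]
14. n2.hot = 1  [A.acc * -1 + 18]
15. n9.idx = 26  [terminal]
16. n10.tag = -7  [b.idx + A₀.acc - 26]
17. n11.hot = 0  [terminal]
18. n12.acc = 14  [a.hot + 14]
19. n13.acc = 20  [20]
20. n14.idx = 8  [terminal]
21. n15.idx = 13  [terminal]
22. n16.off = -8  [terminal]
23. n13.hot = 7  [c.off + 15]
24. n17.idx = 23  [terminal]
25. n12.hot = -8  [b.idx + A₁.hot - 38]
26. n18.idx = 2  [terminal]
27. n10.hot = 18  [A.hot + 26]
28. n1.hot = 12  [A₁.hot + 11]
29. n19.acc = 1  [A₀.hot * -1 + 13]
30. n20.wid = 11  [A.acc + 10]
31. n20.tag = 20  [20]
32. n21.off = -8  [terminal]
33. n22.wid = 18  [D₀.wid + c.off + 15]
34. n22.tag = 2  [D₀.tag + D₀.wid - 29]
35. n23.sig = 23  [23]
36. n24.idx = 2  [terminal]
37. n25.off = 18  [terminal]
38. n26.idx = -1  [terminal]
39. n23.cnt = "pp"  ["pp"]
40. n23.val = false  [false]
41. n23.tag = -3  [b₁.idx - 2]
42. n22.lim = "ppy"  [S.cnt ++ "y"]
43. n22.cnt = "xy"  ["xy"]
44. n20.lim = "kxy"  ["k" ++ D₁.cnt]
45. n20.cnt = "xyppy"  [D₁.cnt ++ D₁.lim]
46. n27.hot = 10  [terminal]
47. n19.hot = -1  [A.acc + a.hot - 12]
48. n0.cnt = "qm"  ["qm"]
49. n0.val = true  [A₀.hot > 11]
50. n0.tag = 16  [S.sig * -2 + 20]

11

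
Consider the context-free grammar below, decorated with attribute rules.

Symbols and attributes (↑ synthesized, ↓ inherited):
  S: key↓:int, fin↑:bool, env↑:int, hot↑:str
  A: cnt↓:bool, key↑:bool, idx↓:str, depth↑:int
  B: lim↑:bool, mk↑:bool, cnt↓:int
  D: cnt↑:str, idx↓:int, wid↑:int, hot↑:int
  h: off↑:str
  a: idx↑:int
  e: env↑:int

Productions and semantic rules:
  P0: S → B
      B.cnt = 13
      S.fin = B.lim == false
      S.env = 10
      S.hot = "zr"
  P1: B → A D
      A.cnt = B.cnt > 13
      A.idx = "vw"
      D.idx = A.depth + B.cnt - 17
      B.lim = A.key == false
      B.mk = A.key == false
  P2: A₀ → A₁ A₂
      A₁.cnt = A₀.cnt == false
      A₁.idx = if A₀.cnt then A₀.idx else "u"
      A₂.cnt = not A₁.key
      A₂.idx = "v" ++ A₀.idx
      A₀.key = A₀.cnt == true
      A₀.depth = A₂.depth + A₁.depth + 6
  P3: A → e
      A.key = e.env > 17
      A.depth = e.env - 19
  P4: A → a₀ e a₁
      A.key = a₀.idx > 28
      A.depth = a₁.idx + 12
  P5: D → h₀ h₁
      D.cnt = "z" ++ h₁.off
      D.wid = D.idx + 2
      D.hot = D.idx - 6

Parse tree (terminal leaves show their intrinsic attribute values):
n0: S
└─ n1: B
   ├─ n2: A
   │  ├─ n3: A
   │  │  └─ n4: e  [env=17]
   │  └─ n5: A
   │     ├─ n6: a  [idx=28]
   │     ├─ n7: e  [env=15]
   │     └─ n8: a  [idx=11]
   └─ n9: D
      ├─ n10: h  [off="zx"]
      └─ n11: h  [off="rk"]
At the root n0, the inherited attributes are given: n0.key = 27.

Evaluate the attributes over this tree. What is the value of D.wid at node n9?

25

1. n0.key = 27  [given at root]
2. n1.cnt = 13  [13]
3. n2.cnt = false  [B.cnt > 13]
4. n2.idx = "vw"  ["vw"]
5. n3.cnt = true  [A₀.cnt == false]
6. n3.idx = "u"  [if A₀.cnt then A₀.idx else "u"]
7. n4.env = 17  [terminal]
8. n3.key = false  [e.env > 17]
9. n3.depth = -2  [e.env - 19]
10. n5.cnt = true  [not A₁.key]
11. n5.idx = "vvw"  ["v" ++ A₀.idx]
12. n6.idx = 28  [terminal]
13. n7.env = 15  [terminal]
14. n8.idx = 11  [terminal]
15. n5.key = false  [a₀.idx > 28]
16. n5.depth = 23  [a₁.idx + 12]
17. n2.key = false  [A₀.cnt == true]
18. n2.depth = 27  [A₂.depth + A₁.depth + 6]
19. n9.idx = 23  [A.depth + B.cnt - 17]
20. n10.off = "zx"  [terminal]
21. n11.off = "rk"  [terminal]
22. n9.cnt = "zrk"  ["z" ++ h₁.off]
23. n9.wid = 25  [D.idx + 2]
24. n9.hot = 17  [D.idx - 6]
25. n1.lim = true  [A.key == false]
26. n1.mk = true  [A.key == false]
27. n0.fin = false  [B.lim == false]
28. n0.env = 10  [10]
29. n0.hot = "zr"  ["zr"]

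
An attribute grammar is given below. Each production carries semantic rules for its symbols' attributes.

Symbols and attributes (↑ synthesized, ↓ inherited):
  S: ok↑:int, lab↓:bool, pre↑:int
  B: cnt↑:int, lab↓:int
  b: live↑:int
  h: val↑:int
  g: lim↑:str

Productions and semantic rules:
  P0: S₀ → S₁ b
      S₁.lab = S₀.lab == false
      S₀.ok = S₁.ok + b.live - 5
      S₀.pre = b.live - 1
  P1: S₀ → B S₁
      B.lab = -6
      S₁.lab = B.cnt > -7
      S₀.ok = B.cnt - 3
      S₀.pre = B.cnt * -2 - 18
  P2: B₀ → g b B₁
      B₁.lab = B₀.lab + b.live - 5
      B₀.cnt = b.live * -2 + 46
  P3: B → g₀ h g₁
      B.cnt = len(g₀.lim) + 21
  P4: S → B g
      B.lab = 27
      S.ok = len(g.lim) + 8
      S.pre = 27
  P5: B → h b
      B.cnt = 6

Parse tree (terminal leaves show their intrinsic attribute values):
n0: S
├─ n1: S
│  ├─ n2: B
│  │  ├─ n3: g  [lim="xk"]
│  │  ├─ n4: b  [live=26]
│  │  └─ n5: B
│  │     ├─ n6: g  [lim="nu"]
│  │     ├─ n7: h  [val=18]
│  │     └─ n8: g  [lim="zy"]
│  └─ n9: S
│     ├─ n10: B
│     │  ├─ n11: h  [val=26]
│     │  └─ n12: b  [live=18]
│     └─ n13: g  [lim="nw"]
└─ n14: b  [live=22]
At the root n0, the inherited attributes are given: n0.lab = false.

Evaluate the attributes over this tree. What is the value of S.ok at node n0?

8

1. n0.lab = false  [given at root]
2. n1.lab = true  [S₀.lab == false]
3. n2.lab = -6  [-6]
4. n3.lim = "xk"  [terminal]
5. n4.live = 26  [terminal]
6. n5.lab = 15  [B₀.lab + b.live - 5]
7. n6.lim = "nu"  [terminal]
8. n7.val = 18  [terminal]
9. n8.lim = "zy"  [terminal]
10. n5.cnt = 23  [len(g₀.lim) + 21]
11. n2.cnt = -6  [b.live * -2 + 46]
12. n9.lab = true  [B.cnt > -7]
13. n10.lab = 27  [27]
14. n11.val = 26  [terminal]
15. n12.live = 18  [terminal]
16. n10.cnt = 6  [6]
17. n13.lim = "nw"  [terminal]
18. n9.ok = 10  [len(g.lim) + 8]
19. n9.pre = 27  [27]
20. n1.ok = -9  [B.cnt - 3]
21. n1.pre = -6  [B.cnt * -2 - 18]
22. n14.live = 22  [terminal]
23. n0.ok = 8  [S₁.ok + b.live - 5]
24. n0.pre = 21  [b.live - 1]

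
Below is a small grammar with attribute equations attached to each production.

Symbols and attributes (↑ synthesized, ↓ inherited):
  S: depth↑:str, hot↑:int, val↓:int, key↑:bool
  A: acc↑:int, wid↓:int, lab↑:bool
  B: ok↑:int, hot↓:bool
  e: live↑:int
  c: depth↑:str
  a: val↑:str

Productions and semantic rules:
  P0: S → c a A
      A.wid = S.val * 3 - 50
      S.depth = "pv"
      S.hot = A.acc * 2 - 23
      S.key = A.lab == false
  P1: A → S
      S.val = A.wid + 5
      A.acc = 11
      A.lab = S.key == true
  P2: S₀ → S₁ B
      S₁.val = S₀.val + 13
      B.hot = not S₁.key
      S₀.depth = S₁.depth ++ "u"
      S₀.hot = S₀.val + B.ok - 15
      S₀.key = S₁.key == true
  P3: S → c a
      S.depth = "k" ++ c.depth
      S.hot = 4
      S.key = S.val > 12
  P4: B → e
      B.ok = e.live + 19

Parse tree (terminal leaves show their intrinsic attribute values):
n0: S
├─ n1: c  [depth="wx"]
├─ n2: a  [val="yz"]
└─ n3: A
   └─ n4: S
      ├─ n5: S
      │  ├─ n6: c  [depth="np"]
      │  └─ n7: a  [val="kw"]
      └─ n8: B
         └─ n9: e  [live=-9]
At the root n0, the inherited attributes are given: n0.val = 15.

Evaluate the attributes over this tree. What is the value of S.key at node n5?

true

1. n0.val = 15  [given at root]
2. n1.depth = "wx"  [terminal]
3. n2.val = "yz"  [terminal]
4. n3.wid = -5  [S.val * 3 - 50]
5. n4.val = 0  [A.wid + 5]
6. n5.val = 13  [S₀.val + 13]
7. n6.depth = "np"  [terminal]
8. n7.val = "kw"  [terminal]
9. n5.depth = "knp"  ["k" ++ c.depth]
10. n5.hot = 4  [4]
11. n5.key = true  [S.val > 12]
12. n8.hot = false  [not S₁.key]
13. n9.live = -9  [terminal]
14. n8.ok = 10  [e.live + 19]
15. n4.depth = "knpu"  [S₁.depth ++ "u"]
16. n4.hot = -5  [S₀.val + B.ok - 15]
17. n4.key = true  [S₁.key == true]
18. n3.acc = 11  [11]
19. n3.lab = true  [S.key == true]
20. n0.depth = "pv"  ["pv"]
21. n0.hot = -1  [A.acc * 2 - 23]
22. n0.key = false  [A.lab == false]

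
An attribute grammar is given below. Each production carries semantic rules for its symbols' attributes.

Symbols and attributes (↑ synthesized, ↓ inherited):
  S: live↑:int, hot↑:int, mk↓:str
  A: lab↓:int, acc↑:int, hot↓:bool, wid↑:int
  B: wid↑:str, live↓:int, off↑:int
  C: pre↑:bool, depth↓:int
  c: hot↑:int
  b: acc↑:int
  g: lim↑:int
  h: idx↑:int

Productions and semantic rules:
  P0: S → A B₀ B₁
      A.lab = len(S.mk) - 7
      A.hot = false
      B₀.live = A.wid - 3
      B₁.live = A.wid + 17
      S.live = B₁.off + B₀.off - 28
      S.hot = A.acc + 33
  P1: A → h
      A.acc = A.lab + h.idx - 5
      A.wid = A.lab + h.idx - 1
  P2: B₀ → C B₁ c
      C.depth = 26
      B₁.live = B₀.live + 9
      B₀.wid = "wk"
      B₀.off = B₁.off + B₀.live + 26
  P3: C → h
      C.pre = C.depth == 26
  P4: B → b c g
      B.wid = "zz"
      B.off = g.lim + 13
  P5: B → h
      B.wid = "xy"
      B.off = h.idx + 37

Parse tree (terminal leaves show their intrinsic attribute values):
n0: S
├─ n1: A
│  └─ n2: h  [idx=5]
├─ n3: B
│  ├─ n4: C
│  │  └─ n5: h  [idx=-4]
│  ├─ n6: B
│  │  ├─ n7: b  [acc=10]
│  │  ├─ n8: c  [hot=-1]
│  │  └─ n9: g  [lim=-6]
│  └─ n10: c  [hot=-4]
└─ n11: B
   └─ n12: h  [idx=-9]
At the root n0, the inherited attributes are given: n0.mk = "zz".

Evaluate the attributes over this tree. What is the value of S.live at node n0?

1. n0.mk = "zz"  [given at root]
2. n1.lab = -5  [len(S.mk) - 7]
3. n1.hot = false  [false]
4. n2.idx = 5  [terminal]
5. n1.acc = -5  [A.lab + h.idx - 5]
6. n1.wid = -1  [A.lab + h.idx - 1]
7. n3.live = -4  [A.wid - 3]
8. n4.depth = 26  [26]
9. n5.idx = -4  [terminal]
10. n4.pre = true  [C.depth == 26]
11. n6.live = 5  [B₀.live + 9]
12. n7.acc = 10  [terminal]
13. n8.hot = -1  [terminal]
14. n9.lim = -6  [terminal]
15. n6.wid = "zz"  ["zz"]
16. n6.off = 7  [g.lim + 13]
17. n10.hot = -4  [terminal]
18. n3.wid = "wk"  ["wk"]
19. n3.off = 29  [B₁.off + B₀.live + 26]
20. n11.live = 16  [A.wid + 17]
21. n12.idx = -9  [terminal]
22. n11.wid = "xy"  ["xy"]
23. n11.off = 28  [h.idx + 37]
24. n0.live = 29  [B₁.off + B₀.off - 28]
25. n0.hot = 28  [A.acc + 33]

29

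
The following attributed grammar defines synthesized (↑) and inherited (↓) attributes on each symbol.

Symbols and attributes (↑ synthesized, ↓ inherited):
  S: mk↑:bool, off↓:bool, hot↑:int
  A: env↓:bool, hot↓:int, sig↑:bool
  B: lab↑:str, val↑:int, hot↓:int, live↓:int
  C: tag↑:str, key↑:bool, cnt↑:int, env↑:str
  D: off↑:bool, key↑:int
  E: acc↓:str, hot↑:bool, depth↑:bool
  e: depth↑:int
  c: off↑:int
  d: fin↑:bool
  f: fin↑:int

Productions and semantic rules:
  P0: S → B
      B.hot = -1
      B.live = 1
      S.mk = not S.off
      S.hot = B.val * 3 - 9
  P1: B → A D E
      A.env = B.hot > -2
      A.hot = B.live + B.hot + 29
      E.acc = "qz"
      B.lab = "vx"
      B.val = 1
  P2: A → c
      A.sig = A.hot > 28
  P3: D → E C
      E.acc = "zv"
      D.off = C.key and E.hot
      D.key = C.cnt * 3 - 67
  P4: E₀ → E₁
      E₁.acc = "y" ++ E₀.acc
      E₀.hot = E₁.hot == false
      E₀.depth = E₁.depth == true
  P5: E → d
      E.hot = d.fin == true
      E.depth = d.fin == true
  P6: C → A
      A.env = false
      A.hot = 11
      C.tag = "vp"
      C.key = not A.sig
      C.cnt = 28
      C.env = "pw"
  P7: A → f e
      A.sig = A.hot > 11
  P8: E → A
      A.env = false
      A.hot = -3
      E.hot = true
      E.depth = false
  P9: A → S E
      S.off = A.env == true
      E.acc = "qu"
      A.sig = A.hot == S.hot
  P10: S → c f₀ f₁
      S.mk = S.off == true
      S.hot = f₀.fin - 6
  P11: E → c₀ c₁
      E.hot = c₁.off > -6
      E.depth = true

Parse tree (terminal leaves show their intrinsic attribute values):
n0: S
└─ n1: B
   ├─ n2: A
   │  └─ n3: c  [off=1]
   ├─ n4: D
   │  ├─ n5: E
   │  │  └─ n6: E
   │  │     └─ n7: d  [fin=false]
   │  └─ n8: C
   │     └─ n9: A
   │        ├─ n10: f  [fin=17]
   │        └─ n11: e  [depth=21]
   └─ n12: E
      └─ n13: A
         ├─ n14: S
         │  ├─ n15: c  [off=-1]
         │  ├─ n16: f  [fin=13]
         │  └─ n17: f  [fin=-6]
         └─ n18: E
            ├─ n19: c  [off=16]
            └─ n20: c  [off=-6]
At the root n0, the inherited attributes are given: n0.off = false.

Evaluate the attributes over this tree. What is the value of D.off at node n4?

true

1. n0.off = false  [given at root]
2. n1.hot = -1  [-1]
3. n1.live = 1  [1]
4. n2.env = true  [B.hot > -2]
5. n2.hot = 29  [B.live + B.hot + 29]
6. n3.off = 1  [terminal]
7. n2.sig = true  [A.hot > 28]
8. n5.acc = "zv"  ["zv"]
9. n6.acc = "yzv"  ["y" ++ E₀.acc]
10. n7.fin = false  [terminal]
11. n6.hot = false  [d.fin == true]
12. n6.depth = false  [d.fin == true]
13. n5.hot = true  [E₁.hot == false]
14. n5.depth = false  [E₁.depth == true]
15. n9.env = false  [false]
16. n9.hot = 11  [11]
17. n10.fin = 17  [terminal]
18. n11.depth = 21  [terminal]
19. n9.sig = false  [A.hot > 11]
20. n8.tag = "vp"  ["vp"]
21. n8.key = true  [not A.sig]
22. n8.cnt = 28  [28]
23. n8.env = "pw"  ["pw"]
24. n4.off = true  [C.key and E.hot]
25. n4.key = 17  [C.cnt * 3 - 67]
26. n12.acc = "qz"  ["qz"]
27. n13.env = false  [false]
28. n13.hot = -3  [-3]
29. n14.off = false  [A.env == true]
30. n15.off = -1  [terminal]
31. n16.fin = 13  [terminal]
32. n17.fin = -6  [terminal]
33. n14.mk = false  [S.off == true]
34. n14.hot = 7  [f₀.fin - 6]
35. n18.acc = "qu"  ["qu"]
36. n19.off = 16  [terminal]
37. n20.off = -6  [terminal]
38. n18.hot = false  [c₁.off > -6]
39. n18.depth = true  [true]
40. n13.sig = false  [A.hot == S.hot]
41. n12.hot = true  [true]
42. n12.depth = false  [false]
43. n1.lab = "vx"  ["vx"]
44. n1.val = 1  [1]
45. n0.mk = true  [not S.off]
46. n0.hot = -6  [B.val * 3 - 9]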